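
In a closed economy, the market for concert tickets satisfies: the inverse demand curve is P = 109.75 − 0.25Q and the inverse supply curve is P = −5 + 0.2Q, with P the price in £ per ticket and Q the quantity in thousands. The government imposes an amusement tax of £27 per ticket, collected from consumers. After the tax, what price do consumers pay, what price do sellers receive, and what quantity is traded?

Inverting to Q(P) form: Qd = 439 − 4P; Qs = 5P + 25.
Before the tax: set 439 − 4P = 5P + 25 → P* = £46, Q* = 255.
With the tax collected from consumers, demand (in seller-price terms) shifts: Qd = 439 − 4(P + 27).
Solving gives Q = 195 with consumers paying £61 and sellers receiving £34 (the £27 wedge).
The less price-elastic side of the market bears the larger share of a per-unit tax.

Consumers pay £61; sellers receive £34; quantity = 195.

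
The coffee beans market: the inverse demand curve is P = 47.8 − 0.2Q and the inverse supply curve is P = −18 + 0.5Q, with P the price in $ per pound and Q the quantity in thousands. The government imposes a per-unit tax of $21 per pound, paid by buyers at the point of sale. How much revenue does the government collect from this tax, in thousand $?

Tax revenue = $1344 thousand.

Inverting to Q(P) form: Qd = 239 − 5P; Qs = 2P + 36.
Before the tax: set 239 − 5P = 2P + 36 → P* = $29, Q* = 94.
With the tax collected from buyers, demand (in seller-price terms) shifts: Qd = 239 − 5(P + 21).
New equilibrium: buyers pay $35, sellers receive $14, Q = 64. (Wedge: Pb − Ps = 21.)
Revenue = t · Q = 21 · 64 = $1344.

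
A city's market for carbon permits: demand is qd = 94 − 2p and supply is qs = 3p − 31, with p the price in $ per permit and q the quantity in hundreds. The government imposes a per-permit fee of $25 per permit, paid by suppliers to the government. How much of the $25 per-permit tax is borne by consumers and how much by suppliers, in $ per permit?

Consumers bear $15 per permit; suppliers bear $10 per permit.

Before the tax: set 94 − 2p = 3p − 31 → p* = $25, q* = 44.
With the tax collected from suppliers, supply shifts: qs = 3(p − 25) − 31.
New equilibrium: consumers pay $40, suppliers receive $15, q = 14. (Wedge: pb − ps = 25.)
Burden on consumers: $15; on suppliers: $10. (They sum to $25.)
The less price-elastic side of the market bears the larger share of a per-unit tax.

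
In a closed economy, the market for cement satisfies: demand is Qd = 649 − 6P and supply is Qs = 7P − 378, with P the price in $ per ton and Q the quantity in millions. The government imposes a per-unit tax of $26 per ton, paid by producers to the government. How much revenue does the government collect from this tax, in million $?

Before the tax: set 649 − 6P = 7P − 378 → P* = $79, Q* = 175.
With the tax collected from producers, supply shifts: Qs = 7(P − 26) − 378.
New equilibrium: buyers pay $93, producers receive $67, Q = 91. (Wedge: Pb − Ps = 26.)
Revenue = t · Q = 26 · 91 = $2366.

Tax revenue = $2366 million.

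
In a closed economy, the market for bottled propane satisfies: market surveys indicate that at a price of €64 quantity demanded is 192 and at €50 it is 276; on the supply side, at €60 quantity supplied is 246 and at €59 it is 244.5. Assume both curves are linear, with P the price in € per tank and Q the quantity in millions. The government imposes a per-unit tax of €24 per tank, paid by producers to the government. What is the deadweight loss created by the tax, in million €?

Deadweight loss = €345.6 million.

Demand slope: (276 − 192)/(50 − 64) = -6, so Qd = 576 − 6P.
Supply slope: (244.5 − 246)/(59 − 60) = 1.5, so Qs = 1.5P + 156.
Before the tax: set 576 − 6P = 1.5P + 156 → P* = €56, Q* = 240.
With the tax collected from producers, supply shifts: Qs = 1.5(P − 24) + 156.
Solving gives Q = 211.2 with consumers paying €60.8 and producers receiving €36.8 (the €24 wedge).
Quantity falls by |ΔQ| = |240 − 211.2| = 28.8.
DWL = ½ · t · |ΔQ| = ½ · 24 · 28.8 = €345.6.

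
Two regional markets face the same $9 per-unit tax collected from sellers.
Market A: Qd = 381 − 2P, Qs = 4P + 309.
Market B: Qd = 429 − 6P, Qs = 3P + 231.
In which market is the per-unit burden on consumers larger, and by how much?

Market A: pre-tax P* = $12, Q* = 357; post-tax Q = 345; per-unit burden on consumers = $6.
Market B: pre-tax P* = $22, Q* = 297; post-tax Q = 279; per-unit burden on consumers = $3.
Difference: $6 vs $3 → market A is larger by $3.

Market A, by $3.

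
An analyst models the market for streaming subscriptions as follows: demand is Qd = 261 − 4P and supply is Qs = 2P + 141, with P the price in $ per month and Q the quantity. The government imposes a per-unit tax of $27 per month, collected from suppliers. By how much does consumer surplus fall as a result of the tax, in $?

Without the tax, 261 − 4P = 2P + 141 gives 6P = 120, so P* = $20 and Q* = 181.
With the tax collected from suppliers, supply shifts: Qs = 2(P − 27) + 141.
New equilibrium: buyers pay $29, suppliers receive $2, Q = 145. (Wedge: Pb − Ps = 27.)
ΔCS is the trapezoid between Q = 145 and Q = 181 of height $9: ½ · (181 + 145) · 9 = $1467.

Consumer surplus falls by $1467.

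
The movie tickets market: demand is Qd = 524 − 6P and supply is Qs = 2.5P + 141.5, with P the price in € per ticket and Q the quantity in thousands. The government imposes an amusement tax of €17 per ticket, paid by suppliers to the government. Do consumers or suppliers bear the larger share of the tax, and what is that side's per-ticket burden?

Without the tax, 524 − 6P = 2.5P + 141.5 gives 8.5P = 382.5, so P* = €45 and Q* = 254.
With the tax collected from suppliers, supply shifts: Qs = 2.5(P − 17) + 141.5.
Solving gives Q = 224 with consumers paying €50 and suppliers receiving €33 (the €17 wedge).
Per-ticket burden: consumers €5, suppliers €12.
Suppliers take the larger share because supply is less price-elastic here (demand slope 6 vs supply slope 2.5).
The less price-elastic side of the market bears the larger share of a per-unit tax.

Suppliers bear the larger share: €12 per ticket.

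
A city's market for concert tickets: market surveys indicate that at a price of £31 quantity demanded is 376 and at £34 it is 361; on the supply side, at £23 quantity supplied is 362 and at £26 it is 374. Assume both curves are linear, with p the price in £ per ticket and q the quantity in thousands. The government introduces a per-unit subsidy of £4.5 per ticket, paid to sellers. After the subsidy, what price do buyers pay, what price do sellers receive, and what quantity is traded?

Demand slope: (361 − 376)/(34 − 31) = -5, so qd = 531 − 5p.
Supply slope: (374 − 362)/(26 − 23) = 4, so qs = 4p + 270.
Before the subsidy: set 531 − 5p = 4p + 270 → p* = £29, q* = 386.
With a per-unit subsidy paid to sellers, each receives p + 4.5 per unit sold, so supply becomes qs = 4(p + 4.5) + 270.
Solving gives q = 396 with buyers paying £27 and sellers receiving £31.5 (the £4.5 wedge).

Buyers pay £27; sellers receive £31.5; quantity = 396.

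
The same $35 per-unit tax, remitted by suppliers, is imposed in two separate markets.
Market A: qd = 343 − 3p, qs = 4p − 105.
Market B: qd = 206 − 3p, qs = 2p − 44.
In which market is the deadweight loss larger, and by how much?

Market A: pre-tax p* = $64, q* = 151; post-tax q = 91; deadweight loss = $1050.
Market B: pre-tax p* = $50, q* = 56; post-tax q = 14; deadweight loss = $735.
Difference: $1050 vs $735 → market A is larger by $315.

Market A, by $315.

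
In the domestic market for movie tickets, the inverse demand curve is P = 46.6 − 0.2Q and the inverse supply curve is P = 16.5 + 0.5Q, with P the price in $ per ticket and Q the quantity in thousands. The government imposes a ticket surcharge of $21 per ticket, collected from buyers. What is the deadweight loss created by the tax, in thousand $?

Inverting to Q(P) form: Qd = 233 − 5P; Qs = 2P − 33.
Before the tax: set 233 − 5P = 2P − 33 → P* = $38, Q* = 43.
With the tax collected from buyers, demand (in seller-price terms) shifts: Qd = 233 − 5(P + 21).
Solving gives Q = 13 with buyers paying $44 and sellers receiving $23 (the $21 wedge).
Quantity falls by |ΔQ| = |43 − 13| = 30.
DWL = ½ · t · |ΔQ| = ½ · 21 · 30 = $315.

Deadweight loss = $315 thousand.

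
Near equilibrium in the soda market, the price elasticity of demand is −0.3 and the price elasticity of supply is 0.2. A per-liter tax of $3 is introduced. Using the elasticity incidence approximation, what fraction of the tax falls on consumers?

Consumers' share ≈ 0.4.

Incidence ratio: consumers' share ≈ εs / (εs + |εd|) = 0.2 / (0.2 + 0.3) = 0.4.
Supply is the less elastic side, so consumers bear the smaller share.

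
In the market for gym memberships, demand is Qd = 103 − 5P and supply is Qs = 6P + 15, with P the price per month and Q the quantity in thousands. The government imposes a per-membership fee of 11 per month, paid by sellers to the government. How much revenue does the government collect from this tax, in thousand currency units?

Tax revenue = 363 thousand.

Without the tax, 103 − 5P = 6P + 15 gives 11P = 88, so P* = 8 and Q* = 63.
With the tax collected from sellers, supply shifts: Qs = 6(P − 11) + 15.
New equilibrium: consumers pay 14, sellers receive 3, Q = 33. (Wedge: Pb − Ps = 11.)
Revenue = t · Q = 11 · 33 = 363.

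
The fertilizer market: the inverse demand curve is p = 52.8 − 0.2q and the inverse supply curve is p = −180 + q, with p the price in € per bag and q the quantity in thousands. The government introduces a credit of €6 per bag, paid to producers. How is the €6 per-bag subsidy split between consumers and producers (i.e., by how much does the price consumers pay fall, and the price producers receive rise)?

Consumers gain €1 per bag; producers gain €5 per bag.

Rewrite in direct form: qd = 264 − 5p and qs = p + 180.
Without the subsidy, 264 − 5p = p + 180 gives 6p = 84, so p* = €14 and q* = 194.
With a per-unit subsidy paid to producers, each receives p + 6 per unit sold, so supply becomes qs = (p + 6) + 180.
New equilibrium: consumers pay €13, producers receive €19, q = 199. (Wedge: pb − ps = −6.)
Gain to consumers: €1; to producers: €5. (They sum to €6.)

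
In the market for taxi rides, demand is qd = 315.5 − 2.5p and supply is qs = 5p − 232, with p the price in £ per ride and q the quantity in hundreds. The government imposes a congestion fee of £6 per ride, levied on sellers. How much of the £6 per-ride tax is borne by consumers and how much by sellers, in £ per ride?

Consumers bear £4 per ride; sellers bear £2 per ride.

Without the tax, 315.5 − 2.5p = 5p − 232 gives 7.5p = 547.5, so p* = £73 and q* = 133.
With the tax collected from sellers, supply shifts: qs = 5(p − 6) − 232.
Solving gives q = 123 with consumers paying £77 and sellers receiving £71 (the £6 wedge).
Burden on consumers: £4; on sellers: £2. (They sum to £6.)
The less price-elastic side of the market bears the larger share of a per-unit tax.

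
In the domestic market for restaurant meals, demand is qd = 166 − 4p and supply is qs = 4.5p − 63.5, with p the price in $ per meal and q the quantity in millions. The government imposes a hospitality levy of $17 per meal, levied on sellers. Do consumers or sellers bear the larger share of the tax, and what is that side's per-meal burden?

Before the tax: set 166 − 4p = 4.5p − 63.5 → p* = $27, q* = 58.
With the tax collected from sellers, supply shifts: qs = 4.5(p − 17) − 63.5.
Solving gives q = 22 with consumers paying $36 and sellers receiving $19 (the $17 wedge).
Per-meal burden: consumers $9, sellers $8.
Consumers take the larger share because demand is less price-elastic here (demand slope 4 vs supply slope 4.5).

Consumers bear the larger share: $9 per meal.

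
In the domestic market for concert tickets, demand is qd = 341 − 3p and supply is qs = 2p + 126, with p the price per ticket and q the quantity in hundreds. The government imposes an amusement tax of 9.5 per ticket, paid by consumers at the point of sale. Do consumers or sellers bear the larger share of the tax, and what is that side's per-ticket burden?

Sellers bear the larger share: 5.7 per ticket.

Before the tax: set 341 − 3p = 2p + 126 → p* = 43, q* = 212.
With the tax collected from consumers, demand (in seller-price terms) shifts: qd = 341 − 3(p + 9.5).
Solving gives q = 200.6 with consumers paying 46.8 and sellers receiving 37.3 (the 9.5 wedge).
Per-ticket burden: consumers 3.8, sellers 5.7.
Sellers take the larger share because supply is less price-elastic here (demand slope 3 vs supply slope 2).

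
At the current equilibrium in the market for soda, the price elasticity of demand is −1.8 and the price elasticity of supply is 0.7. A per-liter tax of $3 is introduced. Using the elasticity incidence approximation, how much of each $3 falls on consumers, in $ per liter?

Consumers bear ≈ $0.84 per liter.

Incidence ratio: consumers' share ≈ εs / (εs + |εd|) = 0.7 / (0.7 + 1.8) = 0.28.
So consumers bear ≈ 0.28 × $3 = $0.84; sellers bear $2.16.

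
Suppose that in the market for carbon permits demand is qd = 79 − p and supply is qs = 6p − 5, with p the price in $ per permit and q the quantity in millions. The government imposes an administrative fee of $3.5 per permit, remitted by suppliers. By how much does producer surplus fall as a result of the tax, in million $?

Before the tax: set 79 − p = 6p − 5 → p* = $12, q* = 67.
With the tax collected from suppliers, supply shifts: qs = 6(p − 3.5) − 5.
Solving gives q = 64 with consumers paying $15 and suppliers receiving $11.5 (the $3.5 wedge).
ΔPS is the trapezoid between Q = 64 and Q = 67 of height $0.5: ½ · (67 + 64) · 0.5 = $32.75.

Producer surplus falls by $32.75 million.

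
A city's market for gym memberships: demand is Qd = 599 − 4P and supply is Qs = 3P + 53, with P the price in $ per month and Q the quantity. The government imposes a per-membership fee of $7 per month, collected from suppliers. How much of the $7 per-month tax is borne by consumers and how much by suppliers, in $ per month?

Consumers bear $3 per month; suppliers bear $4 per month.

Before the tax: set 599 − 4P = 3P + 53 → P* = $78, Q* = 287.
With the tax collected from suppliers, supply shifts: Qs = 3(P − 7) + 53.
New equilibrium: consumers pay $81, suppliers receive $74, Q = 275. (Wedge: Pb − Ps = 7.)
Burden on consumers: $3; on suppliers: $4. (They sum to $7.)
The less price-elastic side of the market bears the larger share of a per-unit tax.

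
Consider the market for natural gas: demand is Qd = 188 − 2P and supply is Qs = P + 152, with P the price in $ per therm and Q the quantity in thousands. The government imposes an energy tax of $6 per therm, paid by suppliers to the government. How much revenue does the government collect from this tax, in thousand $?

Before the tax: set 188 − 2P = P + 152 → P* = $12, Q* = 164.
With the tax collected from suppliers, supply shifts: Qs = (P − 6) + 152.
New equilibrium: consumers pay $14, suppliers receive $8, Q = 160. (Wedge: Pb − Ps = 6.)
Revenue = t · Q = 6 · 160 = $960.

Tax revenue = $960 thousand.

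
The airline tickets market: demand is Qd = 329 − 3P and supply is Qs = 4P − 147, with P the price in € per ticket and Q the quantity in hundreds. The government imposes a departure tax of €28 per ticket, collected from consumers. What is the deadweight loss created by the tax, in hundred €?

Deadweight loss = €672 hundred.

Without the tax, 329 − 3P = 4P − 147 gives 7P = 476, so P* = €68 and Q* = 125.
With the tax collected from consumers, demand (in seller-price terms) shifts: Qd = 329 − 3(P + 28).
Solving gives Q = 77 with consumers paying €84 and sellers receiving €56 (the €28 wedge).
Quantity falls by |ΔQ| = |125 − 77| = 48.
DWL = ½ · t · |ΔQ| = ½ · 28 · 48 = €672.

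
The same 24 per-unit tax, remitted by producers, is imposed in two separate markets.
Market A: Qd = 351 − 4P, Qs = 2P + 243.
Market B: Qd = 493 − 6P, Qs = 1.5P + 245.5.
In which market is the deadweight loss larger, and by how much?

Market A, by 38.4.

Market A: pre-tax P* = 18, Q* = 279; post-tax Q = 247; deadweight loss = 384.
Market B: pre-tax P* = 33, Q* = 295; post-tax Q = 266.2; deadweight loss = 345.6.
Difference: 384 vs 345.6 → market A is larger by 38.4.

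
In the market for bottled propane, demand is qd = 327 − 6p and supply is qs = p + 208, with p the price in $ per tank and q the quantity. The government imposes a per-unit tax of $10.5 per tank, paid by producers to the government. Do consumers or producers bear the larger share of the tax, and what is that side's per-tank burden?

Before the tax: set 327 − 6p = p + 208 → p* = $17, q* = 225.
With the tax collected from producers, supply shifts: qs = (p − 10.5) + 208.
Solving gives q = 216 with consumers paying $18.5 and producers receiving $8 (the $10.5 wedge).
Per-tank burden: consumers $1.5, producers $9.
Producers take the larger share because supply is less price-elastic here (demand slope 6 vs supply slope 1).
The less price-elastic side of the market bears the larger share of a per-unit tax.

Producers bear the larger share: $9 per tank.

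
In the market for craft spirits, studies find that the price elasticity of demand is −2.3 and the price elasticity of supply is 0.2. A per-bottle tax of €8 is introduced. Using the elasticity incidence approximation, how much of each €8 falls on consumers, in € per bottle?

Incidence ratio: consumers' share ≈ εs / (εs + |εd|) = 0.2 / (0.2 + 2.3) = 0.08.
So consumers bear ≈ 0.08 × €8 = €0.64; sellers bear €7.36.

Consumers bear ≈ €0.64 per bottle.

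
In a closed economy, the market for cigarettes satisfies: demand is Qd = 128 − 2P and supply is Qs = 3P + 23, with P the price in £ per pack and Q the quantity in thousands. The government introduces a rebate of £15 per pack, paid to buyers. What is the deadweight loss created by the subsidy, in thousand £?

Without the subsidy, 128 − 2P = 3P + 23 gives 5P = 105, so P* = £21 and Q* = 86.
With a per-unit subsidy paid to buyers, each effectively pays P − 15, so demand becomes Qd = 128 − 2(P − 15).
New equilibrium: buyers pay £12, suppliers receive £27, Q = 104. (Wedge: Pb − Ps = −15.)
Quantity rises by |ΔQ| = |86 − 104| = 18.
DWL = ½ · t · |ΔQ| = ½ · 15 · 18 = £135.

Deadweight loss = £135 thousand.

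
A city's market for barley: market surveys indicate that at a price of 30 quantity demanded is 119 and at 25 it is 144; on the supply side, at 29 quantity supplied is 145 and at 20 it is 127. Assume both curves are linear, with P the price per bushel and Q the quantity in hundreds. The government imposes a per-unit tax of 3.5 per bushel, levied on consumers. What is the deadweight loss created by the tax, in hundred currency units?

Deadweight loss = 8.75 hundred.

Demand slope: (144 − 119)/(25 − 30) = -5, so Qd = 269 − 5P.
Supply slope: (127 − 145)/(20 − 29) = 2, so Qs = 2P + 87.
Without the tax, 269 − 5P = 2P + 87 gives 7P = 182, so P* = 26 and Q* = 139.
With the tax collected from consumers, demand (in seller-price terms) shifts: Qd = 269 − 5(P + 3.5).
Solving gives Q = 134 with consumers paying 27 and producers receiving 23.5 (the 3.5 wedge).
Quantity falls by |ΔQ| = |139 − 134| = 5.
DWL = ½ · t · |ΔQ| = ½ · 3.5 · 5 = 8.75.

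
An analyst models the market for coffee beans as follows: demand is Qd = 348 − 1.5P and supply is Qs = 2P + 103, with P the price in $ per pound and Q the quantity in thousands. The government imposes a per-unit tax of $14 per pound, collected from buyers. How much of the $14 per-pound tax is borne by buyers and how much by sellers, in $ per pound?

Without the tax, 348 − 1.5P = 2P + 103 gives 3.5P = 245, so P* = $70 and Q* = 243.
With the tax collected from buyers, demand (in seller-price terms) shifts: Qd = 348 − 1.5(P + 14).
New equilibrium: buyers pay $78, sellers receive $64, Q = 231. (Wedge: Pb − Ps = 14.)
Burden on buyers: $8; on sellers: $6. (They sum to $14.)
The less price-elastic side of the market bears the larger share of a per-unit tax.

Buyers bear $8 per pound; sellers bear $6 per pound.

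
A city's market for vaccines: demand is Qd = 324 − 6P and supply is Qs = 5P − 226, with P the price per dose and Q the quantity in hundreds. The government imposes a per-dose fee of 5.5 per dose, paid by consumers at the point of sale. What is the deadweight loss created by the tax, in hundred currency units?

Deadweight loss = 41.25 hundred.

Before the tax: set 324 − 6P = 5P − 226 → P* = 50, Q* = 24.
With the tax collected from consumers, demand (in seller-price terms) shifts: Qd = 324 − 6(P + 5.5).
Solving gives Q = 9 with consumers paying 52.5 and suppliers receiving 47 (the 5.5 wedge).
Quantity falls by |ΔQ| = |24 − 9| = 15.
DWL = ½ · t · |ΔQ| = ½ · 5.5 · 15 = 41.25.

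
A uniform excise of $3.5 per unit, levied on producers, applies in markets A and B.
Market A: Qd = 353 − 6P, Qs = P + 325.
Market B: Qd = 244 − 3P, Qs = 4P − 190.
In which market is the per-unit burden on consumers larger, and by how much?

Market B, by $1.5.

Market A: pre-tax P* = $4, Q* = 329; post-tax Q = 326; per-unit burden on consumers = $0.5.
Market B: pre-tax P* = $62, Q* = 58; post-tax Q = 52; per-unit burden on consumers = $2.
Difference: $0.5 vs $2 → market B is larger by $1.5.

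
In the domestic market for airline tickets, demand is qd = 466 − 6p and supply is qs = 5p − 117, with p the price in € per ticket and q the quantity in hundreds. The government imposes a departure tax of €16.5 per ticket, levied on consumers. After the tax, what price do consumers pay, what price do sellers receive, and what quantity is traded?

Consumers pay €60.5; sellers receive €44; quantity = 103.

Before the tax: set 466 − 6p = 5p − 117 → p* = €53, q* = 148.
With the tax collected from consumers, demand (in seller-price terms) shifts: qd = 466 − 6(p + 16.5).
Solving gives q = 103 with consumers paying €60.5 and sellers receiving €44 (the €16.5 wedge).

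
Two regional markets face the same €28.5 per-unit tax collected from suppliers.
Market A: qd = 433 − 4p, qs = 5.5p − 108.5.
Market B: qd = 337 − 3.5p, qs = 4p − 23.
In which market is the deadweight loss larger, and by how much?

Market A: pre-tax p* = €57, q* = 205; post-tax q = 139; deadweight loss = €940.5.
Market B: pre-tax p* = €48, q* = 169; post-tax q = 115.8; deadweight loss = €758.1.
Difference: €940.5 vs €758.1 → market A is larger by €182.4.

Market A, by €182.4.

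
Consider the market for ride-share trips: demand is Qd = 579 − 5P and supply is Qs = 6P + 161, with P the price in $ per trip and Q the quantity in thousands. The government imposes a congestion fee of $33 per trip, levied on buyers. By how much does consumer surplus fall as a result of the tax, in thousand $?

Without the tax, 579 − 5P = 6P + 161 gives 11P = 418, so P* = $38 and Q* = 389.
With the tax collected from buyers, demand (in seller-price terms) shifts: Qd = 579 − 5(P + 33).
Solving gives Q = 299 with buyers paying $56 and sellers receiving $23 (the $33 wedge).
ΔCS is the trapezoid between Q = 299 and Q = 389 of height $18: ½ · (389 + 299) · 18 = $6192.

Consumer surplus falls by $6192 thousand.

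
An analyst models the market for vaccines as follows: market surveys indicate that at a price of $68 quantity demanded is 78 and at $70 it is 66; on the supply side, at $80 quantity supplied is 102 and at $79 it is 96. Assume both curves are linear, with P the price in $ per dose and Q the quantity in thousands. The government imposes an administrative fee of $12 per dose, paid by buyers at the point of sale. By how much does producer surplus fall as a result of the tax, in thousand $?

Demand slope: (66 − 78)/(70 − 68) = -6, so Qd = 486 − 6P.
Supply slope: (96 − 102)/(79 − 80) = 6, so Qs = 6P − 378.
Before the tax: set 486 − 6P = 6P − 378 → P* = $72, Q* = 54.
With the tax collected from buyers, demand (in seller-price terms) shifts: Qd = 486 − 6(P + 12).
New equilibrium: buyers pay $78, sellers receive $66, Q = 18. (Wedge: Pb − Ps = 12.)
ΔPS is the trapezoid between Q = 18 and Q = 54 of height $6: ½ · (54 + 18) · 6 = $216.

Producer surplus falls by $216 thousand.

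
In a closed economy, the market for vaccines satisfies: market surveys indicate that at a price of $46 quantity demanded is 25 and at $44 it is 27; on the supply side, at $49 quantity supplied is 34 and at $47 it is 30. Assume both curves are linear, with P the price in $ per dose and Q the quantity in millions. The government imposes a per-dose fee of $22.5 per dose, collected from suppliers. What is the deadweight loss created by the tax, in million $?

Deadweight loss = $168.75 million.

Demand slope: (27 − 25)/(44 − 46) = -1, so Qd = 71 − P.
Supply slope: (30 − 34)/(47 − 49) = 2, so Qs = 2P − 64.
Without the tax, 71 − P = 2P − 64 gives 3P = 135, so P* = $45 and Q* = 26.
With the tax collected from suppliers, supply shifts: Qs = 2(P − 22.5) − 64.
New equilibrium: buyers pay $60, suppliers receive $37.5, Q = 11. (Wedge: Pb − Ps = 22.5.)
Quantity falls by |ΔQ| = |26 − 11| = 15.
DWL = ½ · t · |ΔQ| = ½ · 22.5 · 15 = $168.75.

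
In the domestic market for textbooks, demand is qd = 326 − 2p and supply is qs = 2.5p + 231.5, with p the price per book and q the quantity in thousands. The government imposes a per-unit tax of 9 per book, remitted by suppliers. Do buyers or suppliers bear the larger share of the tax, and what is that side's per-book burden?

Buyers bear the larger share: 5 per book.

Without the tax, 326 − 2p = 2.5p + 231.5 gives 4.5p = 94.5, so p* = 21 and q* = 284.
With the tax collected from suppliers, supply shifts: qs = 2.5(p − 9) + 231.5.
Solving gives q = 274 with buyers paying 26 and suppliers receiving 17 (the 9 wedge).
Per-book burden: buyers 5, suppliers 4.
Buyers take the larger share because demand is less price-elastic here (demand slope 2 vs supply slope 2.5).
The less price-elastic side of the market bears the larger share of a per-unit tax.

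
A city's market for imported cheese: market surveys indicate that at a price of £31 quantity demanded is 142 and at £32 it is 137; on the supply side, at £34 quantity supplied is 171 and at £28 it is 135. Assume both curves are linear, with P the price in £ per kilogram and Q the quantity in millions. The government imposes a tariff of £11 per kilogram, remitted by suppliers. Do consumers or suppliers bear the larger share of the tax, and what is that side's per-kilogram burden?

Consumers bear the larger share: £6 per kilogram.

Demand slope: (137 − 142)/(32 − 31) = -5, so Qd = 297 − 5P.
Supply slope: (135 − 171)/(28 − 34) = 6, so Qs = 6P − 33.
Before the tax: set 297 − 5P = 6P − 33 → P* = £30, Q* = 147.
With the tax collected from suppliers, supply shifts: Qs = 6(P − 11) − 33.
Solving gives Q = 117 with consumers paying £36 and suppliers receiving £25 (the £11 wedge).
Per-kilogram burden: consumers £6, suppliers £5.
Consumers take the larger share because demand is less price-elastic here (demand slope 5 vs supply slope 6).
The less price-elastic side of the market bears the larger share of a per-unit tax.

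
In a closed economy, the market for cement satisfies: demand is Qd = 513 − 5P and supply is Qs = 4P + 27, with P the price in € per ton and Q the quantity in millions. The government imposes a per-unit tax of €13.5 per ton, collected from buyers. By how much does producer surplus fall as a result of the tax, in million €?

Before the tax: set 513 − 5P = 4P + 27 → P* = €54, Q* = 243.
With the tax collected from buyers, demand (in seller-price terms) shifts: Qd = 513 − 5(P + 13.5).
New equilibrium: buyers pay €60, producers receive €46.5, Q = 213. (Wedge: Pb − Ps = 13.5.)
ΔPS is the trapezoid between Q = 213 and Q = 243 of height €7.5: ½ · (243 + 213) · 7.5 = €1710.

Producer surplus falls by €1710 million.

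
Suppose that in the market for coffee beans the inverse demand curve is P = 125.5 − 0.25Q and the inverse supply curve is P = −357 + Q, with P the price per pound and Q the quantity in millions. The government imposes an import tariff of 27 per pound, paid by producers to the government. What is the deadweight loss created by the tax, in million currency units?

Inverting to Q(P) form: Qd = 502 − 4P; Qs = P + 357.
Without the tax, 502 − 4P = P + 357 gives 5P = 145, so P* = 29 and Q* = 386.
With the tax collected from producers, supply shifts: Qs = (P − 27) + 357.
New equilibrium: buyers pay 34.4, producers receive 7.4, Q = 364.4. (Wedge: Pb − Ps = 27.)
Quantity falls by |ΔQ| = |386 − 364.4| = 21.6.
DWL = ½ · t · |ΔQ| = ½ · 27 · 21.6 = 291.6.

Deadweight loss = 291.6 million.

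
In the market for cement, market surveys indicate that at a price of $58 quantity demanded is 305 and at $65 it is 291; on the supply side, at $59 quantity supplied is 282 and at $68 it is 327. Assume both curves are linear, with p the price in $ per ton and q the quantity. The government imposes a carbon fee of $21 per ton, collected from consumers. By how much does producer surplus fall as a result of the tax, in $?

Demand slope: (291 − 305)/(65 − 58) = -2, so qd = 421 − 2p.
Supply slope: (327 − 282)/(68 − 59) = 5, so qs = 5p − 13.
Without the tax, 421 − 2p = 5p − 13 gives 7p = 434, so p* = $62 and q* = 297.
With the tax collected from consumers, demand (in seller-price terms) shifts: qd = 421 − 2(p + 21).
Solving gives q = 267 with consumers paying $77 and producers receiving $56 (the $21 wedge).
ΔPS is the trapezoid between Q = 267 and Q = 297 of height $6: ½ · (297 + 267) · 6 = $1692.

Producer surplus falls by $1692.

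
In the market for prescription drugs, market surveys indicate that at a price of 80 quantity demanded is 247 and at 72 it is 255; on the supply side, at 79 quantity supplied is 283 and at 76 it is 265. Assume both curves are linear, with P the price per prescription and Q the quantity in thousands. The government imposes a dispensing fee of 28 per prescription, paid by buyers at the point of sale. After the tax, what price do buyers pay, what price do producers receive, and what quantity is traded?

Demand slope: (255 − 247)/(72 − 80) = -1, so Qd = 327 − P.
Supply slope: (265 − 283)/(76 − 79) = 6, so Qs = 6P − 191.
Before the tax: set 327 − P = 6P − 191 → P* = 74, Q* = 253.
With the tax collected from buyers, demand (in seller-price terms) shifts: Qd = 327 − (P + 28).
New equilibrium: buyers pay 98, producers receive 70, Q = 229. (Wedge: Pb − Ps = 28.)
The less price-elastic side of the market bears the larger share of a per-unit tax.

Buyers pay 98; producers receive 70; quantity = 229.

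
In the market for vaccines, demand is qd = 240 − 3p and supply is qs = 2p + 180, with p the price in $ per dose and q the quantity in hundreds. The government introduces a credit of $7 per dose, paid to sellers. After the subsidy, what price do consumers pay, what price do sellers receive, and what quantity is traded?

Consumers pay $9.2; sellers receive $16.2; quantity = 212.4.

Before the subsidy: set 240 − 3p = 2p + 180 → p* = $12, q* = 204.
With a per-unit subsidy paid to sellers, each receives p + 7 per unit sold, so supply becomes qs = 2(p + 7) + 180.
New equilibrium: consumers pay $9.2, sellers receive $16.2, q = 212.4. (Wedge: pb − ps = −7.)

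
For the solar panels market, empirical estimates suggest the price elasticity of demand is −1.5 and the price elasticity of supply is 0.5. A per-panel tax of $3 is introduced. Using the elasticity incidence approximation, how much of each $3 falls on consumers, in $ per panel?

Incidence ratio: consumers' share ≈ εs / (εs + |εd|) = 0.5 / (0.5 + 1.5) = 0.25.
So consumers bear ≈ 0.25 × $3 = $0.75; sellers bear $2.25.

Consumers bear ≈ $0.75 per panel.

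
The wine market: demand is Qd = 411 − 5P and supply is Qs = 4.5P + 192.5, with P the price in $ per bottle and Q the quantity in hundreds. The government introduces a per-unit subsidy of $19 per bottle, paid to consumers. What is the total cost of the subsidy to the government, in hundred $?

Without the subsidy, 411 − 5P = 4.5P + 192.5 gives 9.5P = 218.5, so P* = $23 and Q* = 296.
With a per-unit subsidy paid to consumers, each effectively pays P − 19, so demand becomes Qd = 411 − 5(P − 19).
New equilibrium: consumers pay $14, producers receive $33, Q = 341. (Wedge: Pb − Ps = −19.)
Outlay = t · Q = 19 · 341 = $6479.

Government outlay = $6479 hundred.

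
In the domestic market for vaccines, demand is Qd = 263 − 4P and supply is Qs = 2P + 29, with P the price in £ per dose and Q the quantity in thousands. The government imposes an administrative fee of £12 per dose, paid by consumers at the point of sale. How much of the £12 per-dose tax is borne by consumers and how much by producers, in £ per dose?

Consumers bear £4 per dose; producers bear £8 per dose.

Before the tax: set 263 − 4P = 2P + 29 → P* = £39, Q* = 107.
With the tax collected from consumers, demand (in seller-price terms) shifts: Qd = 263 − 4(P + 12).
Solving gives Q = 91 with consumers paying £43 and producers receiving £31 (the £12 wedge).
Burden on consumers: £4; on producers: £8. (They sum to £12.)
The less price-elastic side of the market bears the larger share of a per-unit tax.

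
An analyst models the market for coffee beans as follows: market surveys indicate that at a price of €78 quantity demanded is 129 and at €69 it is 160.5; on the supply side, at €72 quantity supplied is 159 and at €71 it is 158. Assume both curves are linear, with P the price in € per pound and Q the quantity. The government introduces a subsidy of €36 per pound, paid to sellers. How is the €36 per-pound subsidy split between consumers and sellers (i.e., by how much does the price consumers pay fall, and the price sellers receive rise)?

Demand slope: (160.5 − 129)/(69 − 78) = -3.5, so Qd = 402 − 3.5P.
Supply slope: (158 − 159)/(71 − 72) = 1, so Qs = P + 87.
Without the subsidy, 402 − 3.5P = P + 87 gives 4.5P = 315, so P* = €70 and Q* = 157.
With a per-unit subsidy paid to sellers, each receives P + 36 per unit sold, so supply becomes Qs = (P + 36) + 87.
New equilibrium: consumers pay €62, sellers receive €98, Q = 185. (Wedge: Pb − Ps = −36.)
Gain to consumers: €8; to sellers: €28. (They sum to €36.)

Consumers gain €8 per pound; sellers gain €28 per pound.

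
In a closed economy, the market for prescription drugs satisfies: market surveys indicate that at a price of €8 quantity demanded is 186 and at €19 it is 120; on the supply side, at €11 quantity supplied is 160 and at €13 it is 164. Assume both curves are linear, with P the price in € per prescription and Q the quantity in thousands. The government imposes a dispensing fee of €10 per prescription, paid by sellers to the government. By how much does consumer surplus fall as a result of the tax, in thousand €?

Demand slope: (120 − 186)/(19 − 8) = -6, so Qd = 234 − 6P.
Supply slope: (164 − 160)/(13 − 11) = 2, so Qs = 2P + 138.
Before the tax: set 234 − 6P = 2P + 138 → P* = €12, Q* = 162.
With the tax collected from sellers, supply shifts: Qs = 2(P − 10) + 138.
New equilibrium: consumers pay €14.5, sellers receive €4.5, Q = 147. (Wedge: Pb − Ps = 10.)
ΔCS is the trapezoid between Q = 147 and Q = 162 of height €2.5: ½ · (162 + 147) · 2.5 = €386.25.

Consumer surplus falls by €386.25 thousand.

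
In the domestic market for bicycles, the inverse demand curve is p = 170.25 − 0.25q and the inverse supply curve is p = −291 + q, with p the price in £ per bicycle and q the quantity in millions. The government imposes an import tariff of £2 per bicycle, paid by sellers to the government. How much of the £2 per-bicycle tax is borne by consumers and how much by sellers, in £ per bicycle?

Consumers bear £0.4 per bicycle; sellers bear £1.6 per bicycle.

Inverting to q(p) form: qd = 681 − 4p; qs = p + 291.
Without the tax, 681 − 4p = p + 291 gives 5p = 390, so p* = £78 and q* = 369.
With the tax collected from sellers, supply shifts: qs = (p − 2) + 291.
Solving gives q = 367.4 with consumers paying £78.4 and sellers receiving £76.4 (the £2 wedge).
Burden on consumers: £0.4; on sellers: £1.6. (They sum to £2.)
The less price-elastic side of the market bears the larger share of a per-unit tax.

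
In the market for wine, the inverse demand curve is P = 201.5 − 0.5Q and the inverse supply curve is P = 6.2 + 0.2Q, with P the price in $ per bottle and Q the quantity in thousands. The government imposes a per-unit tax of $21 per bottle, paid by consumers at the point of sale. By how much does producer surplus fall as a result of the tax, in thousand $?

Inverting to Q(P) form: Qd = 403 − 2P; Qs = 5P − 31.
Before the tax: set 403 − 2P = 5P − 31 → P* = $62, Q* = 279.
With the tax collected from consumers, demand (in seller-price terms) shifts: Qd = 403 − 2(P + 21).
New equilibrium: consumers pay $77, sellers receive $56, Q = 249. (Wedge: Pb − Ps = 21.)
ΔPS is the trapezoid between Q = 249 and Q = 279 of height $6: ½ · (279 + 249) · 6 = $1584.

Producer surplus falls by $1584 thousand.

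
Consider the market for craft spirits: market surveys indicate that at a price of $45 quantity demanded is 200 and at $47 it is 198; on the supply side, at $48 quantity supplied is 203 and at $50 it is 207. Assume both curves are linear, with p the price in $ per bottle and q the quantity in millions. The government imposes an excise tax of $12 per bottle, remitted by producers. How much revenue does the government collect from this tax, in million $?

Demand slope: (198 − 200)/(47 − 45) = -1, so qd = 245 − p.
Supply slope: (207 − 203)/(50 − 48) = 2, so qs = 2p + 107.
Without the tax, 245 − p = 2p + 107 gives 3p = 138, so p* = $46 and q* = 199.
With the tax collected from producers, supply shifts: qs = 2(p − 12) + 107.
New equilibrium: consumers pay $54, producers receive $42, q = 191. (Wedge: pb − ps = 12.)
Revenue = t · Q = 12 · 191 = $2292.

Tax revenue = $2292 million.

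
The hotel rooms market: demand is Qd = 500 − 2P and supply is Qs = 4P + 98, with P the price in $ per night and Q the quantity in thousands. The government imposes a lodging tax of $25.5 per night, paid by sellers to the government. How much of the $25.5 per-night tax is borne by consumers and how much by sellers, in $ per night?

Before the tax: set 500 − 2P = 4P + 98 → P* = $67, Q* = 366.
With the tax collected from sellers, supply shifts: Qs = 4(P − 25.5) + 98.
New equilibrium: consumers pay $84, sellers receive $58.5, Q = 332. (Wedge: Pb − Ps = 25.5.)
Burden on consumers: $17; on sellers: $8.5. (They sum to $25.5.)
The less price-elastic side of the market bears the larger share of a per-unit tax.

Consumers bear $17 per night; sellers bear $8.5 per night.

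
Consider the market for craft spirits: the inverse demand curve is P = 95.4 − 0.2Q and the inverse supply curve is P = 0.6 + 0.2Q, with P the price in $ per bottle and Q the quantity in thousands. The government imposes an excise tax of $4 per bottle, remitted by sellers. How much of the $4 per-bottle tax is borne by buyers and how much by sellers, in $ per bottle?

Inverting to Q(P) form: Qd = 477 − 5P; Qs = 5P − 3.
Before the tax: set 477 − 5P = 5P − 3 → P* = $48, Q* = 237.
With the tax collected from sellers, supply shifts: Qs = 5(P − 4) − 3.
New equilibrium: buyers pay $50, sellers receive $46, Q = 227. (Wedge: Pb − Ps = 4.)
Burden on buyers: $2; on sellers: $2. (They sum to $4.)

Buyers bear $2 per bottle; sellers bear $2 per bottle.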